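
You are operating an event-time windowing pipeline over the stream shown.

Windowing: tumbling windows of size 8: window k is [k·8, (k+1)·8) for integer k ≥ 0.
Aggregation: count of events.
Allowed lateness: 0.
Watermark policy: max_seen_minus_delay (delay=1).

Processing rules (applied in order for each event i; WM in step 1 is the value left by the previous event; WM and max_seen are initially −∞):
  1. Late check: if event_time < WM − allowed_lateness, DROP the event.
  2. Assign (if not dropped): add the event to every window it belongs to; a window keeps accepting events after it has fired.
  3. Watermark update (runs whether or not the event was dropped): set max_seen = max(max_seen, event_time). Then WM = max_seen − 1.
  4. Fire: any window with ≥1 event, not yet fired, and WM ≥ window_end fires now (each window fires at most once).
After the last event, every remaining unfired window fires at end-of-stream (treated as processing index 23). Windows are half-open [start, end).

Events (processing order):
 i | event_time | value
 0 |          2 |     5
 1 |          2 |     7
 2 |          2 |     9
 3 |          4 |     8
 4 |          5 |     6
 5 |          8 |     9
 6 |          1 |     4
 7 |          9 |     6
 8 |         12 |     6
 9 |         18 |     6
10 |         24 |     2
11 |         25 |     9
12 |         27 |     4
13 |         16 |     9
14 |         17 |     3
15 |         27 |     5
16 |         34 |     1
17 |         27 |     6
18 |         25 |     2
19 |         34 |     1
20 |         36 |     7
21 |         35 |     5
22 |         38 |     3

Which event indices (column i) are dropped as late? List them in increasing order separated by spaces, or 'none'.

i=0 t=2 v=5: → [0,8); WM=1
i=1 t=2 v=7: → [0,8); WM=1
i=2 t=2 v=9: → [0,8); WM=1
i=3 t=4 v=8: → [0,8); WM=3
i=4 t=5 v=6: → [0,8); WM=4
i=5 t=8 v=9: → [8,16); WM=7
i=6 t=1 v=4: DROP (t<7-0); WM=7
i=7 t=9 v=6: → [8,16); WM=8; [0,8) fires=5
i=8 t=12 v=6: → [8,16); WM=11
i=9 t=18 v=6: → [16,24); WM=17; [8,16) fires=3
i=10 t=24 v=2: → [24,32); WM=23
i=11 t=25 v=9: → [24,32); WM=24; [16,24) fires=1
i=12 t=27 v=4: → [24,32); WM=26
i=13 t=16 v=9: DROP (t<26-0); WM=26
i=14 t=17 v=3: DROP (t<26-0); WM=26
i=15 t=27 v=5: → [24,32); WM=26
i=16 t=34 v=1: → [32,40); WM=33; [24,32) fires=4
i=17 t=27 v=6: DROP (t<33-0); WM=33
i=18 t=25 v=2: DROP (t<33-0); WM=33
i=19 t=34 v=1: → [32,40); WM=33
i=20 t=36 v=7: → [32,40); WM=35
i=21 t=35 v=5: → [32,40); WM=35
i=22 t=38 v=3: → [32,40); WM=37

6 13 14 17 18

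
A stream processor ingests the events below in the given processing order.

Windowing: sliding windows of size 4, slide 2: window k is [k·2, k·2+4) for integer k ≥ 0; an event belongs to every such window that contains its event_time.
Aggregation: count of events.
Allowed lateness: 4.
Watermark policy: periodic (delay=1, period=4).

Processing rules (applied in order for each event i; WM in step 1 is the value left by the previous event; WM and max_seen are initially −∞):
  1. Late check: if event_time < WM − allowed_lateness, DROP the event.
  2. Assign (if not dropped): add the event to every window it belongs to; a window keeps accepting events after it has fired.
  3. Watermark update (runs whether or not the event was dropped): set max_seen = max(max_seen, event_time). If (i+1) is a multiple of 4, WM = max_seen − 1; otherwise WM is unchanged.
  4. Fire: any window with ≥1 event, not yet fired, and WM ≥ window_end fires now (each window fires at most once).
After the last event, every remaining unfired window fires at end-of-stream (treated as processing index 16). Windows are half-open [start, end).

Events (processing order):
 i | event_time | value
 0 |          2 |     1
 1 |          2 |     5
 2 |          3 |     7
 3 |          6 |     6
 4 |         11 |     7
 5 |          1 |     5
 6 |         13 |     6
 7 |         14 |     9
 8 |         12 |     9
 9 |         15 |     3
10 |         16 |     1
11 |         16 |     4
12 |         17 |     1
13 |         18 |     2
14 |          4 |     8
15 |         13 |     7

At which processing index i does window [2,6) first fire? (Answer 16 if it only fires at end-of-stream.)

i=0 t=2 v=1: → [2,6),[0,4); WM=−∞
i=1 t=2 v=5: → [2,6),[0,4); WM=−∞
i=2 t=3 v=7: → [2,6),[0,4); WM=−∞
i=3 t=6 v=6: → [6,10),[4,8); WM=5; [0,4) fires=3
i=4 t=11 v=7: → [10,14),[8,12); WM=5
i=5 t=1 v=5: → [0,4); WM=5
i=6 t=13 v=6: → [12,16),[10,14); WM=5
i=7 t=14 v=9: → [14,18),[12,16); WM=13; [2,6) fires=3 [4,8) fires=1 [6,10) fires=1 [8,12) fires=1
i=8 t=12 v=9: → [12,16),[10,14); WM=13
i=9 t=15 v=3: → [14,18),[12,16); WM=13
i=10 t=16 v=1: → [16,20),[14,18); WM=13
i=11 t=16 v=4: → [16,20),[14,18); WM=15; [10,14) fires=3
i=12 t=17 v=1: → [16,20),[14,18); WM=15
i=13 t=18 v=2: → [18,22),[16,20); WM=15
i=14 t=4 v=8: DROP (t<15-4); WM=15
i=15 t=13 v=7: → [12,16),[10,14); WM=17; [12,16) fires=5

7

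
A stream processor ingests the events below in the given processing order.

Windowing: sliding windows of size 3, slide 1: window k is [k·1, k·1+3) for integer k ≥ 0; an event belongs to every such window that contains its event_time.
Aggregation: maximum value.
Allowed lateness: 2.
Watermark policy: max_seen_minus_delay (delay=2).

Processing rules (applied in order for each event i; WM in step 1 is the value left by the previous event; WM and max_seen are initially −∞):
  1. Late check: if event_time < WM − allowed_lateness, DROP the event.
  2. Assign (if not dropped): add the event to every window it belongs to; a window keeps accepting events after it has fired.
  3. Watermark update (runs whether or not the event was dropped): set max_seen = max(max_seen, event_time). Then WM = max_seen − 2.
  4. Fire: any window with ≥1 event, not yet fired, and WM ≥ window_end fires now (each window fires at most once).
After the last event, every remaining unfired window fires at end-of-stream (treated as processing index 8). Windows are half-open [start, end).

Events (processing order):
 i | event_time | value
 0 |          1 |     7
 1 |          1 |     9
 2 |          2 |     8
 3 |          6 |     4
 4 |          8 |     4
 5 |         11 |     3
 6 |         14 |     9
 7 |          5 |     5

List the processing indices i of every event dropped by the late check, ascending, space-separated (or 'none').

7

i=0 t=1 v=7: → [1,4),[0,3); WM=-1
i=1 t=1 v=9: → [1,4),[0,3); WM=-1
i=2 t=2 v=8: → [2,5),[1,4),[0,3); WM=0
i=3 t=6 v=4: → [6,9),[5,8),[4,7); WM=4; [0,3) fires=9 [1,4) fires=9
i=4 t=8 v=4: → [8,11),[7,10),[6,9); WM=6; [2,5) fires=8
i=5 t=11 v=3: → [11,14),[10,13),[9,12); WM=9; [4,7) fires=4 [5,8) fires=4 [6,9) fires=4
i=6 t=14 v=9: → [14,17),[13,16),[12,15); WM=12; [7,10) fires=4 [8,11) fires=4 [9,12) fires=3
i=7 t=5 v=5: DROP (t<12-2); WM=12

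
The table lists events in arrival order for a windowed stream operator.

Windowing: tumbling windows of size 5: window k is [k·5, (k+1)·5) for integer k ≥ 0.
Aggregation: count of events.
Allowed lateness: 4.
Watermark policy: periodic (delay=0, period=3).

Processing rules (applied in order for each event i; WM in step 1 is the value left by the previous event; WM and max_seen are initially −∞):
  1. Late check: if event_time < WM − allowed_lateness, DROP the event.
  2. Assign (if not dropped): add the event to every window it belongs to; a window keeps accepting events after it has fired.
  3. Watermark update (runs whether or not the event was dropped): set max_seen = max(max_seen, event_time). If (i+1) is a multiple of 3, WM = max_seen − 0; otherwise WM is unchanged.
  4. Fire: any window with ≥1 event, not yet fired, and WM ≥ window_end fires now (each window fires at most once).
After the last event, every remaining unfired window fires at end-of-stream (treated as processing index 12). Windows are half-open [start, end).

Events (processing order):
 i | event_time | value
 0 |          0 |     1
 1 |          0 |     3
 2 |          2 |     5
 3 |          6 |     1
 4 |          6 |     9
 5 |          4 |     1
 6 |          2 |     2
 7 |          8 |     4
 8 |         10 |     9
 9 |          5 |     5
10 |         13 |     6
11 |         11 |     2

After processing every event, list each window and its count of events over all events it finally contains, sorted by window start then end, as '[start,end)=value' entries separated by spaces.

[0,5)=5 [5,10)=3 [10,15)=3

i=0 t=0 v=1: → [0,5); WM=−∞
i=1 t=0 v=3: → [0,5); WM=−∞
i=2 t=2 v=5: → [0,5); WM=2
i=3 t=6 v=1: → [5,10); WM=2
i=4 t=6 v=9: → [5,10); WM=2
i=5 t=4 v=1: → [0,5); WM=6; [0,5) fires=4
i=6 t=2 v=2: → [0,5); WM=6
i=7 t=8 v=4: → [5,10); WM=6
i=8 t=10 v=9: → [10,15); WM=10; [5,10) fires=3
i=9 t=5 v=5: DROP (t<10-4); WM=10
i=10 t=13 v=6: → [10,15); WM=10
i=11 t=11 v=2: → [10,15); WM=13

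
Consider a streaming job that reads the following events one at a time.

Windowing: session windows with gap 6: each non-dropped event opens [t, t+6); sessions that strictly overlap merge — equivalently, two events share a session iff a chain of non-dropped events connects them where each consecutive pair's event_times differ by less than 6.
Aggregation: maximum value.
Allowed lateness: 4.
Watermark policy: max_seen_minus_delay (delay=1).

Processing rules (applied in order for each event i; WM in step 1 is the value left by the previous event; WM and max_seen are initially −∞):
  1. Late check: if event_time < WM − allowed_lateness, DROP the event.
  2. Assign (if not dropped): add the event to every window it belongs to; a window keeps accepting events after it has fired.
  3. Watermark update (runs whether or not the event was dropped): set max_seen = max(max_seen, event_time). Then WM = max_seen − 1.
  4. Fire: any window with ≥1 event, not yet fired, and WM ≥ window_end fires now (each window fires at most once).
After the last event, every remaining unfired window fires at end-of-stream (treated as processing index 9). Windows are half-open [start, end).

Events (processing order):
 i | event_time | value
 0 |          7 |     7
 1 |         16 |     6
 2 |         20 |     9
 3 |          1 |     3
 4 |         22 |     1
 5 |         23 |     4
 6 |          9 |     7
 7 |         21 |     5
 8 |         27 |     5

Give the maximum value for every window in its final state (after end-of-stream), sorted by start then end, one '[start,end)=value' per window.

i=0 t=7 v=7: → [7,13); WM=6
i=1 t=16 v=6: → [16,22); WM=15
i=2 t=20 v=9: → [16,26); WM=19
i=3 t=1 v=3: DROP (t<19-4); WM=19
i=4 t=22 v=1: → [16,28); WM=21
i=5 t=23 v=4: → [16,29); WM=22
i=6 t=9 v=7: DROP (t<22-4); WM=22
i=7 t=21 v=5: → [16,29); WM=22
i=8 t=27 v=5: → [16,33); WM=26

[7,13)=7 [16,33)=9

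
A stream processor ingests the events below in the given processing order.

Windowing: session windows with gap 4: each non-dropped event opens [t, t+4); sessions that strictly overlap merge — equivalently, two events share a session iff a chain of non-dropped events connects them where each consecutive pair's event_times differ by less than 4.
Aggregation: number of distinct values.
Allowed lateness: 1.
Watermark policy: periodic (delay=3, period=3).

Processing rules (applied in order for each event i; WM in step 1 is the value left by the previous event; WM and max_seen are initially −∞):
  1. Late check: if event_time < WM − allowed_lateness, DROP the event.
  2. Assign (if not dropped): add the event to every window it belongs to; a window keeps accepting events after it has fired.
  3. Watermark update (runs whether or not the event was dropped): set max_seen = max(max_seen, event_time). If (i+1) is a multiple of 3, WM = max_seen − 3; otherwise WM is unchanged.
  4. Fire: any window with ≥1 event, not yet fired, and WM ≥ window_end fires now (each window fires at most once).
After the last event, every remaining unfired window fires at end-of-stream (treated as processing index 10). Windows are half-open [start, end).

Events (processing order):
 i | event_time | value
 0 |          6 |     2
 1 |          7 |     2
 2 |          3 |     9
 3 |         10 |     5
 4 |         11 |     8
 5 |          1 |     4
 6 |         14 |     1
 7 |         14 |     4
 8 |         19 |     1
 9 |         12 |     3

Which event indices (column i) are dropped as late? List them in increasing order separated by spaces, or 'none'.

5 9

i=0 t=6 v=2: → [6,10); WM=−∞
i=1 t=7 v=2: → [6,11); WM=−∞
i=2 t=3 v=9: → [3,11); WM=4
i=3 t=10 v=5: → [3,14); WM=4
i=4 t=11 v=8: → [3,15); WM=4
i=5 t=1 v=4: DROP (t<4-1); WM=8
i=6 t=14 v=1: → [3,18); WM=8
i=7 t=14 v=4: → [3,18); WM=8
i=8 t=19 v=1: → [19,23); WM=16
i=9 t=12 v=3: DROP (t<16-1); WM=16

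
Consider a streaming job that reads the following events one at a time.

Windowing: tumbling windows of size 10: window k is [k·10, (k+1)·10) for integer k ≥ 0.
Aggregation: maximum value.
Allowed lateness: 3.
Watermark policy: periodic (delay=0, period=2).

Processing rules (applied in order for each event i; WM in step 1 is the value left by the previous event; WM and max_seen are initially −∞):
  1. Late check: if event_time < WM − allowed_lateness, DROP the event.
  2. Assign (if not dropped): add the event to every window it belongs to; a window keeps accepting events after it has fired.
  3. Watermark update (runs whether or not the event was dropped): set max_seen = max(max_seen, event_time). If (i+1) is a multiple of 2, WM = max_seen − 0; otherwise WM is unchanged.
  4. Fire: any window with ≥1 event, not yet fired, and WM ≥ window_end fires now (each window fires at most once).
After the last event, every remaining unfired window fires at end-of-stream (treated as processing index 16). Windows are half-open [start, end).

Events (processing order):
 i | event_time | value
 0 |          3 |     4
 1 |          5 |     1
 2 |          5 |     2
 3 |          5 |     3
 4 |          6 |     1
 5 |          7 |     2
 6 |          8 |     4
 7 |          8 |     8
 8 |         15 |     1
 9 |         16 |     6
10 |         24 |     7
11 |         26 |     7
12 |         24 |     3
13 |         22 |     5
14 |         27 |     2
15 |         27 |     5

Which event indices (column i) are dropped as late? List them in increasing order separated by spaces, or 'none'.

13

i=0 t=3 v=4: → [0,10); WM=−∞
i=1 t=5 v=1: → [0,10); WM=5
i=2 t=5 v=2: → [0,10); WM=5
i=3 t=5 v=3: → [0,10); WM=5
i=4 t=6 v=1: → [0,10); WM=5
i=5 t=7 v=2: → [0,10); WM=7
i=6 t=8 v=4: → [0,10); WM=7
i=7 t=8 v=8: → [0,10); WM=8
i=8 t=15 v=1: → [10,20); WM=8
i=9 t=16 v=6: → [10,20); WM=16; [0,10) fires=8
i=10 t=24 v=7: → [20,30); WM=16
i=11 t=26 v=7: → [20,30); WM=26; [10,20) fires=6
i=12 t=24 v=3: → [20,30); WM=26
i=13 t=22 v=5: DROP (t<26-3); WM=26
i=14 t=27 v=2: → [20,30); WM=26
i=15 t=27 v=5: → [20,30); WM=27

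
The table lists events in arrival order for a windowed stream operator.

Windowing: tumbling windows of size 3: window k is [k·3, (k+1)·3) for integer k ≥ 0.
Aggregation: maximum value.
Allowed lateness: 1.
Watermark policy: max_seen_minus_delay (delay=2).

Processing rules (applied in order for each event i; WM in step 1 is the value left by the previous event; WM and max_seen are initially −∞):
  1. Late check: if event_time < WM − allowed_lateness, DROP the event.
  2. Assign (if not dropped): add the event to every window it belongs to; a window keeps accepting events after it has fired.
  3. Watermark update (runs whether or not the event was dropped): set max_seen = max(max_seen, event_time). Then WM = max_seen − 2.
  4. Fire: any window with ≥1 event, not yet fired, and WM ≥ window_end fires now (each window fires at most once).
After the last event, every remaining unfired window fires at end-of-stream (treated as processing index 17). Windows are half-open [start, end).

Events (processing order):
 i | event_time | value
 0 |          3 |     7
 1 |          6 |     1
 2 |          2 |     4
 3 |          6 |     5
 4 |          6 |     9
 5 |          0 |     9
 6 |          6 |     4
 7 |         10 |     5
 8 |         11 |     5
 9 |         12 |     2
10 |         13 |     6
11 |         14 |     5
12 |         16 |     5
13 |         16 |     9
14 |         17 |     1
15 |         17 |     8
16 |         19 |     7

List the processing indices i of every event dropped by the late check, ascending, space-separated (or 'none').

2 5

i=0 t=3 v=7: → [3,6); WM=1
i=1 t=6 v=1: → [6,9); WM=4
i=2 t=2 v=4: DROP (t<4-1); WM=4
i=3 t=6 v=5: → [6,9); WM=4
i=4 t=6 v=9: → [6,9); WM=4
i=5 t=0 v=9: DROP (t<4-1); WM=4
i=6 t=6 v=4: → [6,9); WM=4
i=7 t=10 v=5: → [9,12); WM=8; [3,6) fires=7
i=8 t=11 v=5: → [9,12); WM=9; [6,9) fires=9
i=9 t=12 v=2: → [12,15); WM=10
i=10 t=13 v=6: → [12,15); WM=11
i=11 t=14 v=5: → [12,15); WM=12; [9,12) fires=5
i=12 t=16 v=5: → [15,18); WM=14
i=13 t=16 v=9: → [15,18); WM=14
i=14 t=17 v=1: → [15,18); WM=15; [12,15) fires=6
i=15 t=17 v=8: → [15,18); WM=15
i=16 t=19 v=7: → [18,21); WM=17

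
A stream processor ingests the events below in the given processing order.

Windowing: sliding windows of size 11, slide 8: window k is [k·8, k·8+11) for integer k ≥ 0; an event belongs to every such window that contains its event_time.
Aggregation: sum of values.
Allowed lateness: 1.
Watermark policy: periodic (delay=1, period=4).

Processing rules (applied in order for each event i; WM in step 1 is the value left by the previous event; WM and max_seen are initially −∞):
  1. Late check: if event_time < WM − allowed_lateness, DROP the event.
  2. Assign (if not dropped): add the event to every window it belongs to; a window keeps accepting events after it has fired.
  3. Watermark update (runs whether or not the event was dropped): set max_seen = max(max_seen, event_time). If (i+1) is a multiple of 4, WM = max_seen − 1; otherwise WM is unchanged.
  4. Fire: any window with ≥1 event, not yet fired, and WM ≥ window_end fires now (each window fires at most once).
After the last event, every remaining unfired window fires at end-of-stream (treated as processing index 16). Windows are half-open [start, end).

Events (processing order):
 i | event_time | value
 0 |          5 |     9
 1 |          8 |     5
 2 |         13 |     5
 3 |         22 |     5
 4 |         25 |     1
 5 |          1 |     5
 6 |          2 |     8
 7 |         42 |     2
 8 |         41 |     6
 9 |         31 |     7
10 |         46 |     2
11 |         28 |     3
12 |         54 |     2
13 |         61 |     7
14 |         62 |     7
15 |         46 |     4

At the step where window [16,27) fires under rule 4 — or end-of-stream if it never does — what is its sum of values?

i=0 t=5 v=9: → [0,11); WM=−∞
i=1 t=8 v=5: → [8,19),[0,11); WM=−∞
i=2 t=13 v=5: → [8,19); WM=−∞
i=3 t=22 v=5: → [16,27); WM=21; [0,11) fires=14 [8,19) fires=10
i=4 t=25 v=1: → [24,35),[16,27); WM=21
i=5 t=1 v=5: DROP (t<21-1); WM=21
i=6 t=2 v=8: DROP (t<21-1); WM=21
i=7 t=42 v=2: → [40,51),[32,43); WM=41; [16,27) fires=6 [24,35) fires=1
i=8 t=41 v=6: → [40,51),[32,43); WM=41
i=9 t=31 v=7: DROP (t<41-1); WM=41
i=10 t=46 v=2: → [40,51); WM=41
i=11 t=28 v=3: DROP (t<41-1); WM=45; [32,43) fires=8
i=12 t=54 v=2: → [48,59); WM=45
i=13 t=61 v=7: → [56,67); WM=45
i=14 t=62 v=7: → [56,67); WM=45
i=15 t=46 v=4: → [40,51); WM=61; [40,51) fires=14 [48,59) fires=2

6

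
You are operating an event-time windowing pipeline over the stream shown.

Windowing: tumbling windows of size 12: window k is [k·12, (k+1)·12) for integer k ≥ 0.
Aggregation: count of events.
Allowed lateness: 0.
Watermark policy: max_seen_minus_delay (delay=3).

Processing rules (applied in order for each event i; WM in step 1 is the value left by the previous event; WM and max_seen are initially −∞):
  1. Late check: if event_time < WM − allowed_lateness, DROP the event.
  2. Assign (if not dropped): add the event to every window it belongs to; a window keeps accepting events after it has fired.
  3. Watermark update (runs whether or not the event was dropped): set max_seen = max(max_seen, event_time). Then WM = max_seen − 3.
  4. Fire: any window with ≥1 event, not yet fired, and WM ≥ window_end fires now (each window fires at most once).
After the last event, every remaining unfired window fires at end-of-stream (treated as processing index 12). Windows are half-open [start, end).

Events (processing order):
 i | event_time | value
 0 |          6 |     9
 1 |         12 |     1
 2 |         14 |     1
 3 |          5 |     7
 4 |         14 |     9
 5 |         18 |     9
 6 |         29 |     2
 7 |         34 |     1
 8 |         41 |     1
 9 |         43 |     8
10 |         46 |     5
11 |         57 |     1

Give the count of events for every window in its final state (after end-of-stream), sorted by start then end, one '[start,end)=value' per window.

[0,12)=1 [12,24)=4 [24,36)=2 [36,48)=3 [48,60)=1

i=0 t=6 v=9: → [0,12); WM=3
i=1 t=12 v=1: → [12,24); WM=9
i=2 t=14 v=1: → [12,24); WM=11
i=3 t=5 v=7: DROP (t<11-0); WM=11
i=4 t=14 v=9: → [12,24); WM=11
i=5 t=18 v=9: → [12,24); WM=15; [0,12) fires=1
i=6 t=29 v=2: → [24,36); WM=26; [12,24) fires=4
i=7 t=34 v=1: → [24,36); WM=31
i=8 t=41 v=1: → [36,48); WM=38; [24,36) fires=2
i=9 t=43 v=8: → [36,48); WM=40
i=10 t=46 v=5: → [36,48); WM=43
i=11 t=57 v=1: → [48,60); WM=54; [36,48) fires=3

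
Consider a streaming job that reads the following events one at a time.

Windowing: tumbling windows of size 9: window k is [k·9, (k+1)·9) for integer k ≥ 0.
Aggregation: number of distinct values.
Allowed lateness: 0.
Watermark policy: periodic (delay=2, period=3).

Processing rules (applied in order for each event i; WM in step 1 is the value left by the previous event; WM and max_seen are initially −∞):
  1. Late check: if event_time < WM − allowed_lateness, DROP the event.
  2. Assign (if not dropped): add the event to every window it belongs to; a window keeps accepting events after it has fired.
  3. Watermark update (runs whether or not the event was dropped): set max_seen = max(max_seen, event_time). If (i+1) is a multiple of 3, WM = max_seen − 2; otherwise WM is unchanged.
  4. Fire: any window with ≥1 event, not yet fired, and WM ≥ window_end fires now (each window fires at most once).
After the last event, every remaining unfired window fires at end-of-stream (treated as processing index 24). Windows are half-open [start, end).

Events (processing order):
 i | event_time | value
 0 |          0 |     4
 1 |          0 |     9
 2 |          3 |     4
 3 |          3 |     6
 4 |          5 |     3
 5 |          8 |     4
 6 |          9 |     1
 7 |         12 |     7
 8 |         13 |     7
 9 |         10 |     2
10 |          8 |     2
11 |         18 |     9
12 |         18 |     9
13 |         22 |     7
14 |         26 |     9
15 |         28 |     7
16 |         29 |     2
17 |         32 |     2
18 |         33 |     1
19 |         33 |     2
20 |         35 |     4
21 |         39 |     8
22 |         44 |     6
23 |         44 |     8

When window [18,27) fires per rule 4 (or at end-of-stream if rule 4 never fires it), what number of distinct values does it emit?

2

i=0 t=0 v=4: → [0,9); WM=−∞
i=1 t=0 v=9: → [0,9); WM=−∞
i=2 t=3 v=4: → [0,9); WM=1
i=3 t=3 v=6: → [0,9); WM=1
i=4 t=5 v=3: → [0,9); WM=1
i=5 t=8 v=4: → [0,9); WM=6
i=6 t=9 v=1: → [9,18); WM=6
i=7 t=12 v=7: → [9,18); WM=6
i=8 t=13 v=7: → [9,18); WM=11; [0,9) fires=4
i=9 t=10 v=2: DROP (t<11-0); WM=11
i=10 t=8 v=2: DROP (t<11-0); WM=11
i=11 t=18 v=9: → [18,27); WM=16
i=12 t=18 v=9: → [18,27); WM=16
i=13 t=22 v=7: → [18,27); WM=16
i=14 t=26 v=9: → [18,27); WM=24; [9,18) fires=2
i=15 t=28 v=7: → [27,36); WM=24
i=16 t=29 v=2: → [27,36); WM=24
i=17 t=32 v=2: → [27,36); WM=30; [18,27) fires=2
i=18 t=33 v=1: → [27,36); WM=30
i=19 t=33 v=2: → [27,36); WM=30
i=20 t=35 v=4: → [27,36); WM=33
i=21 t=39 v=8: → [36,45); WM=33
i=22 t=44 v=6: → [36,45); WM=33
i=23 t=44 v=8: → [36,45); WM=42; [27,36) fires=4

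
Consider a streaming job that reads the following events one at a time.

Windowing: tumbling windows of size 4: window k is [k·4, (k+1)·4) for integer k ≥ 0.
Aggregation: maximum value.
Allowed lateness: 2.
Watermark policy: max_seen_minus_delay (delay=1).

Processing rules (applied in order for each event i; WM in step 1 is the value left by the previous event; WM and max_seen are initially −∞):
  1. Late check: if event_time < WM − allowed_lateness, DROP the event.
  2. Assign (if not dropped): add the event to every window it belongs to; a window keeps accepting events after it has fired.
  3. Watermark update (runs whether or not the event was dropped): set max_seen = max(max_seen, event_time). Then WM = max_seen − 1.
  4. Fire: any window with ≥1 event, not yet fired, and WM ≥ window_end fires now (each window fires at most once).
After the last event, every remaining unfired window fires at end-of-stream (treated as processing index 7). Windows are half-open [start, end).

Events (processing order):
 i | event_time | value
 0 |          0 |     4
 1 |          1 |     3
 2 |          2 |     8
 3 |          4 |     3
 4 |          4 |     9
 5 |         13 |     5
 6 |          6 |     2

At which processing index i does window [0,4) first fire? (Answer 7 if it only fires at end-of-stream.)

5

i=0 t=0 v=4: → [0,4); WM=-1
i=1 t=1 v=3: → [0,4); WM=0
i=2 t=2 v=8: → [0,4); WM=1
i=3 t=4 v=3: → [4,8); WM=3
i=4 t=4 v=9: → [4,8); WM=3
i=5 t=13 v=5: → [12,16); WM=12; [0,4) fires=8 [4,8) fires=9
i=6 t=6 v=2: DROP (t<12-2); WM=12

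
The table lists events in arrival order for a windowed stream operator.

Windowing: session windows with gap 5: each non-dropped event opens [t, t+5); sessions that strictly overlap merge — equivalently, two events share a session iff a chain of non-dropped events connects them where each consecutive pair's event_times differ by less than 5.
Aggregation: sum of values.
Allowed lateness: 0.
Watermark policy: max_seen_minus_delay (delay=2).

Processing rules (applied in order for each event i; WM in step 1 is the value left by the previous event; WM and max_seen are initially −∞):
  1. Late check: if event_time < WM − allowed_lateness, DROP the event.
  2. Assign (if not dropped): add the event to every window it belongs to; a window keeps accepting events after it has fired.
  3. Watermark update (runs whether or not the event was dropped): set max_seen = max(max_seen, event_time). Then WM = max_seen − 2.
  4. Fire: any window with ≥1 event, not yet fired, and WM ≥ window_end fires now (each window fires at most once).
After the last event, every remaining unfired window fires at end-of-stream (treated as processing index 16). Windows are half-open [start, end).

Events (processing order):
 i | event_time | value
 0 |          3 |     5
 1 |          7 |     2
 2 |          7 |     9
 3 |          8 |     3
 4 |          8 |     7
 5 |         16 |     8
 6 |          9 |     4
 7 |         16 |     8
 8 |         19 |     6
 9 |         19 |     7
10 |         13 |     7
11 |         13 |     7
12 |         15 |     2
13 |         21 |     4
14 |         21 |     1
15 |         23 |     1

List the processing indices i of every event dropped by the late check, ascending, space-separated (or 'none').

i=0 t=3 v=5: → [3,8); WM=1
i=1 t=7 v=2: → [3,12); WM=5
i=2 t=7 v=9: → [3,12); WM=5
i=3 t=8 v=3: → [3,13); WM=6
i=4 t=8 v=7: → [3,13); WM=6
i=5 t=16 v=8: → [16,21); WM=14
i=6 t=9 v=4: DROP (t<14-0); WM=14
i=7 t=16 v=8: → [16,21); WM=14
i=8 t=19 v=6: → [16,24); WM=17
i=9 t=19 v=7: → [16,24); WM=17
i=10 t=13 v=7: DROP (t<17-0); WM=17
i=11 t=13 v=7: DROP (t<17-0); WM=17
i=12 t=15 v=2: DROP (t<17-0); WM=17
i=13 t=21 v=4: → [16,26); WM=19
i=14 t=21 v=1: → [16,26); WM=19
i=15 t=23 v=1: → [16,28); WM=21

6 10 11 12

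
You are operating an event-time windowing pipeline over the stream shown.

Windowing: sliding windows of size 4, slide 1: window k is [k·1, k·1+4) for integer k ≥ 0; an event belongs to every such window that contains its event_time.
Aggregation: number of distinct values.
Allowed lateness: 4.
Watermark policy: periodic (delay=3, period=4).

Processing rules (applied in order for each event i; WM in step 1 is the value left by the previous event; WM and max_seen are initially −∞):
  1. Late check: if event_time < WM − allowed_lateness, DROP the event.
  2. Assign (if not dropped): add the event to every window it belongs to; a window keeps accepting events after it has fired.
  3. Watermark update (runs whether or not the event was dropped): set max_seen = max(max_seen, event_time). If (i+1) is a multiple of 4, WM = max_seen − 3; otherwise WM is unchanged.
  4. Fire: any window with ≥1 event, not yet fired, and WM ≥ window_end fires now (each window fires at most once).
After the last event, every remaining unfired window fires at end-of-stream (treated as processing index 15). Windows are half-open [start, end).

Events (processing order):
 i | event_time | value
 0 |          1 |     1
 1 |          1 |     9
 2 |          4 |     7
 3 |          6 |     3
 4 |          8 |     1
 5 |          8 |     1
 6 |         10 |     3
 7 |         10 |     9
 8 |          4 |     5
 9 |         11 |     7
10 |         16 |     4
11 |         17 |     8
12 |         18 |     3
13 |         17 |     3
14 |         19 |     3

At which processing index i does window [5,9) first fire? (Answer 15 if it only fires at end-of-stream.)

11

i=0 t=1 v=1: → [1,5),[0,4); WM=−∞
i=1 t=1 v=9: → [1,5),[0,4); WM=−∞
i=2 t=4 v=7: → [4,8),[3,7),[2,6),[1,5); WM=−∞
i=3 t=6 v=3: → [6,10),[5,9),[4,8),[3,7); WM=3
i=4 t=8 v=1: → [8,12),[7,11),[6,10),[5,9); WM=3
i=5 t=8 v=1: → [8,12),[7,11),[6,10),[5,9); WM=3
i=6 t=10 v=3: → [10,14),[9,13),[8,12),[7,11); WM=3
i=7 t=10 v=9: → [10,14),[9,13),[8,12),[7,11); WM=7; [0,4) fires=2 [1,5) fires=3 [2,6) fires=1 [3,7) fires=2
i=8 t=4 v=5: → [4,8),[3,7),[2,6),[1,5); WM=7
i=9 t=11 v=7: → [11,15),[10,14),[9,13),[8,12); WM=7
i=10 t=16 v=4: → [16,20),[15,19),[14,18),[13,17); WM=7
i=11 t=17 v=8: → [17,21),[16,20),[15,19),[14,18); WM=14; [4,8) fires=3 [5,9) fires=2 [6,10) fires=2 [7,11) fires=3 [8,12) fires=4 [9,13) fires=3 [10,14) fires=3
i=12 t=18 v=3: → [18,22),[17,21),[16,20),[15,19); WM=14
i=13 t=17 v=3: → [17,21),[16,20),[15,19),[14,18); WM=14
i=14 t=19 v=3: → [19,23),[18,22),[17,21),[16,20); WM=14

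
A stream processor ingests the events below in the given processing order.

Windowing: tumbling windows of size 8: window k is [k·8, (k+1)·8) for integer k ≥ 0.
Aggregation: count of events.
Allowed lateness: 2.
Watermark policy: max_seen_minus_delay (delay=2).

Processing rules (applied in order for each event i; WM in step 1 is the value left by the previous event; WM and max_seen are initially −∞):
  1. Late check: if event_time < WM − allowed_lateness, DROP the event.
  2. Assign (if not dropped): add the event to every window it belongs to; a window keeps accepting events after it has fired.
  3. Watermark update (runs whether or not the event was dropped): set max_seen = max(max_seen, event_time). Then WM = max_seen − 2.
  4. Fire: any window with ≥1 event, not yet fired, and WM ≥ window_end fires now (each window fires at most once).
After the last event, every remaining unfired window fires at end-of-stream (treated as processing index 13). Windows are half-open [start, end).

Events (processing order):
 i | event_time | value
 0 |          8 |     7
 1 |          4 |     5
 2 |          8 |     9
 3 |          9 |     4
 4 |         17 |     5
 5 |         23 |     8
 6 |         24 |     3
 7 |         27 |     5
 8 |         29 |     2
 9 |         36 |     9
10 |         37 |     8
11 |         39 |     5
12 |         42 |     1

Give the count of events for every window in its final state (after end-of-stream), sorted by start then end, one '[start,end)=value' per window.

[0,8)=1 [8,16)=3 [16,24)=2 [24,32)=3 [32,40)=3 [40,48)=1

i=0 t=8 v=7: → [8,16); WM=6
i=1 t=4 v=5: → [0,8); WM=6
i=2 t=8 v=9: → [8,16); WM=6
i=3 t=9 v=4: → [8,16); WM=7
i=4 t=17 v=5: → [16,24); WM=15; [0,8) fires=1
i=5 t=23 v=8: → [16,24); WM=21; [8,16) fires=3
i=6 t=24 v=3: → [24,32); WM=22
i=7 t=27 v=5: → [24,32); WM=25; [16,24) fires=2
i=8 t=29 v=2: → [24,32); WM=27
i=9 t=36 v=9: → [32,40); WM=34; [24,32) fires=3
i=10 t=37 v=8: → [32,40); WM=35
i=11 t=39 v=5: → [32,40); WM=37
i=12 t=42 v=1: → [40,48); WM=40; [32,40) fires=3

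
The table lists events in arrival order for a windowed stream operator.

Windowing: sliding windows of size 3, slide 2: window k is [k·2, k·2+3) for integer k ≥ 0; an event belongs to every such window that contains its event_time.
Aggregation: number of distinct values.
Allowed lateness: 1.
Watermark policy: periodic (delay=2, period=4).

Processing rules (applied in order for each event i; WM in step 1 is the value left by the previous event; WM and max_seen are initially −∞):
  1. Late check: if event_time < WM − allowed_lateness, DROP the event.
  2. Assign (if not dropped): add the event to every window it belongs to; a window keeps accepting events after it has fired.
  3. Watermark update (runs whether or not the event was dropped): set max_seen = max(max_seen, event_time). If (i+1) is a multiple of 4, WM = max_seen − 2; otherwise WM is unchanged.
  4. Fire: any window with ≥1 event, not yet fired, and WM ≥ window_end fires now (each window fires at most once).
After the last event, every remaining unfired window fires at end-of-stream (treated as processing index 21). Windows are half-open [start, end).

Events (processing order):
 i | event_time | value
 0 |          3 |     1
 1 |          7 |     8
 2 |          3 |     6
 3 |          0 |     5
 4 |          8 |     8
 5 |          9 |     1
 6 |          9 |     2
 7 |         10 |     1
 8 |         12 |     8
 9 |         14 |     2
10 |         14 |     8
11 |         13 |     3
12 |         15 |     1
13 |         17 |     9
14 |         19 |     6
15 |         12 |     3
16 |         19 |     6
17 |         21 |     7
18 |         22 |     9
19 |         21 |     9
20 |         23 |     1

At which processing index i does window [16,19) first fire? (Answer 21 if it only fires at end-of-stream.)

i=0 t=3 v=1: → [2,5); WM=−∞
i=1 t=7 v=8: → [6,9); WM=−∞
i=2 t=3 v=6: → [2,5); WM=−∞
i=3 t=0 v=5: → [0,3); WM=5; [0,3) fires=1 [2,5) fires=2
i=4 t=8 v=8: → [8,11),[6,9); WM=5
i=5 t=9 v=1: → [8,11); WM=5
i=6 t=9 v=2: → [8,11); WM=5
i=7 t=10 v=1: → [10,13),[8,11); WM=8
i=8 t=12 v=8: → [12,15),[10,13); WM=8
i=9 t=14 v=2: → [14,17),[12,15); WM=8
i=10 t=14 v=8: → [14,17),[12,15); WM=8
i=11 t=13 v=3: → [12,15); WM=12; [6,9) fires=1 [8,11) fires=3
i=12 t=15 v=1: → [14,17); WM=12
i=13 t=17 v=9: → [16,19); WM=12
i=14 t=19 v=6: → [18,21); WM=12
i=15 t=12 v=3: → [12,15),[10,13); WM=17; [10,13) fires=3 [12,15) fires=3 [14,17) fires=3
i=16 t=19 v=6: → [18,21); WM=17
i=17 t=21 v=7: → [20,23); WM=17
i=18 t=22 v=9: → [22,25),[20,23); WM=17
i=19 t=21 v=9: → [20,23); WM=20; [16,19) fires=1
i=20 t=23 v=1: → [22,25); WM=20

19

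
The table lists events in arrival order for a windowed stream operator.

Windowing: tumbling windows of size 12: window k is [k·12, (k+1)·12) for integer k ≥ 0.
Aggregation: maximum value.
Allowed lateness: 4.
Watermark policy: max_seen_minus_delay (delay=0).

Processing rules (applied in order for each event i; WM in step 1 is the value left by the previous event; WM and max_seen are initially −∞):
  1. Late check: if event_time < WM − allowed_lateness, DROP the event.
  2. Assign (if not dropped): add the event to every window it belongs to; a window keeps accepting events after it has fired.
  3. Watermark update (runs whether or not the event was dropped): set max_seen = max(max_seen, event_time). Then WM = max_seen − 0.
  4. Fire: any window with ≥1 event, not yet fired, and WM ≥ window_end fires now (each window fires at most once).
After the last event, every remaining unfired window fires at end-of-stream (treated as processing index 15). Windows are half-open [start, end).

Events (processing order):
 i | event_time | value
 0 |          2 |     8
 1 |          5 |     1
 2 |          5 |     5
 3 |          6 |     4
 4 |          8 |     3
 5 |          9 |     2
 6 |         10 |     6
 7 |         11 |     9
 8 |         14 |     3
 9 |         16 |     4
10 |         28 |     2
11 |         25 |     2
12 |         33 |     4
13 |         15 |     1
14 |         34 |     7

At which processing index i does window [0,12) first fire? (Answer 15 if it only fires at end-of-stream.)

8

i=0 t=2 v=8: → [0,12); WM=2
i=1 t=5 v=1: → [0,12); WM=5
i=2 t=5 v=5: → [0,12); WM=5
i=3 t=6 v=4: → [0,12); WM=6
i=4 t=8 v=3: → [0,12); WM=8
i=5 t=9 v=2: → [0,12); WM=9
i=6 t=10 v=6: → [0,12); WM=10
i=7 t=11 v=9: → [0,12); WM=11
i=8 t=14 v=3: → [12,24); WM=14; [0,12) fires=9
i=9 t=16 v=4: → [12,24); WM=16
i=10 t=28 v=2: → [24,36); WM=28; [12,24) fires=4
i=11 t=25 v=2: → [24,36); WM=28
i=12 t=33 v=4: → [24,36); WM=33
i=13 t=15 v=1: DROP (t<33-4); WM=33
i=14 t=34 v=7: → [24,36); WM=34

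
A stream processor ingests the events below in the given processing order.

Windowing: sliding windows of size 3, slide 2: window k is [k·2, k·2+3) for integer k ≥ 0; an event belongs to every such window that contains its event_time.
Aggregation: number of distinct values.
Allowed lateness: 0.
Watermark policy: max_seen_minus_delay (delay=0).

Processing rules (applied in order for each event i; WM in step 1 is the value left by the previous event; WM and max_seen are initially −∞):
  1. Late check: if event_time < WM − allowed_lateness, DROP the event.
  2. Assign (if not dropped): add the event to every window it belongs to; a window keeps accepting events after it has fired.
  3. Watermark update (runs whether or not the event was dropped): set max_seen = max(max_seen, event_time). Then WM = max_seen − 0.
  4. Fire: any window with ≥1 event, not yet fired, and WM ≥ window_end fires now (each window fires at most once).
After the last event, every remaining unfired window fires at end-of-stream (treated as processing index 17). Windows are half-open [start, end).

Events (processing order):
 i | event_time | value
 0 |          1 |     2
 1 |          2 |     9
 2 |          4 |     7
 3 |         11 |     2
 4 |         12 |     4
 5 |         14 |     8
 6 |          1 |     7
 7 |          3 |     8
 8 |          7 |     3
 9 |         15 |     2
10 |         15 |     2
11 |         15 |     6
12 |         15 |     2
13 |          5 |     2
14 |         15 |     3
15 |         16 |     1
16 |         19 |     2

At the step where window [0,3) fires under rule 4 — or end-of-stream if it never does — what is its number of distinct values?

2

i=0 t=1 v=2: → [0,3); WM=1
i=1 t=2 v=9: → [2,5),[0,3); WM=2
i=2 t=4 v=7: → [4,7),[2,5); WM=4; [0,3) fires=2
i=3 t=11 v=2: → [10,13); WM=11; [2,5) fires=2 [4,7) fires=1
i=4 t=12 v=4: → [12,15),[10,13); WM=12
i=5 t=14 v=8: → [14,17),[12,15); WM=14; [10,13) fires=2
i=6 t=1 v=7: DROP (t<14-0); WM=14
i=7 t=3 v=8: DROP (t<14-0); WM=14
i=8 t=7 v=3: DROP (t<14-0); WM=14
i=9 t=15 v=2: → [14,17); WM=15; [12,15) fires=2
i=10 t=15 v=2: → [14,17); WM=15
i=11 t=15 v=6: → [14,17); WM=15
i=12 t=15 v=2: → [14,17); WM=15
i=13 t=5 v=2: DROP (t<15-0); WM=15
i=14 t=15 v=3: → [14,17); WM=15
i=15 t=16 v=1: → [16,19),[14,17); WM=16
i=16 t=19 v=2: → [18,21); WM=19; [14,17) fires=5 [16,19) fires=1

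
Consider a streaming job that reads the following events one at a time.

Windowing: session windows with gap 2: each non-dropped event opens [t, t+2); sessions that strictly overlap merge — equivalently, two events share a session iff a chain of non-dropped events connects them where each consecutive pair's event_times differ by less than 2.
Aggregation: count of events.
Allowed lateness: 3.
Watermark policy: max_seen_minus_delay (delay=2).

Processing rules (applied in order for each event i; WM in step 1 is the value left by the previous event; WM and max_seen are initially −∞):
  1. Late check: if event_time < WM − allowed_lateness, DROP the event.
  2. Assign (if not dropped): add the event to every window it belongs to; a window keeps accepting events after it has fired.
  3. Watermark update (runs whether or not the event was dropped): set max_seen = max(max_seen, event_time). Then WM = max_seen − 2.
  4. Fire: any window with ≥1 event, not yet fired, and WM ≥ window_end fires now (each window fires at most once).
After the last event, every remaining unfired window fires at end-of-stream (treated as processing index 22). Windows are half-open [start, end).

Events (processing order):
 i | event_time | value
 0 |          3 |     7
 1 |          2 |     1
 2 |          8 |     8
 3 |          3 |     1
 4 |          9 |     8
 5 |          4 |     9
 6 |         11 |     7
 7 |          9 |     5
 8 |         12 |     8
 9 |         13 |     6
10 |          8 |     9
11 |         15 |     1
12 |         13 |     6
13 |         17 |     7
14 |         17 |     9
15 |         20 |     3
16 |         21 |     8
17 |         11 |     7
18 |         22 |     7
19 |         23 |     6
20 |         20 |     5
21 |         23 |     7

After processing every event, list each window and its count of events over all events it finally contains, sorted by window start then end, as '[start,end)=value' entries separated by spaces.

[2,6)=4 [8,11)=4 [11,15)=4 [15,17)=1 [17,19)=2 [20,25)=6

i=0 t=3 v=7: → [3,5); WM=1
i=1 t=2 v=1: → [2,5); WM=1
i=2 t=8 v=8: → [8,10); WM=6
i=3 t=3 v=1: → [2,5); WM=6
i=4 t=9 v=8: → [8,11); WM=7
i=5 t=4 v=9: → [2,6); WM=7
i=6 t=11 v=7: → [11,13); WM=9
i=7 t=9 v=5: → [8,11); WM=9
i=8 t=12 v=8: → [11,14); WM=10
i=9 t=13 v=6: → [11,15); WM=11
i=10 t=8 v=9: → [8,11); WM=11
i=11 t=15 v=1: → [15,17); WM=13
i=12 t=13 v=6: → [11,15); WM=13
i=13 t=17 v=7: → [17,19); WM=15
i=14 t=17 v=9: → [17,19); WM=15
i=15 t=20 v=3: → [20,22); WM=18
i=16 t=21 v=8: → [20,23); WM=19
i=17 t=11 v=7: DROP (t<19-3); WM=19
i=18 t=22 v=7: → [20,24); WM=20
i=19 t=23 v=6: → [20,25); WM=21
i=20 t=20 v=5: → [20,25); WM=21
i=21 t=23 v=7: → [20,25); WM=21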